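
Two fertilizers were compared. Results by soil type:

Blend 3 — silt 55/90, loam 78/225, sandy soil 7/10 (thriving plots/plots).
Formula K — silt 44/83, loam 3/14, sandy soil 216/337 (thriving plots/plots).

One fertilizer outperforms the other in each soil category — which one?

Silt: Blend 3 55/90 = 61.1%, Formula K 44/83 = 53.0% → Blend 3
Loam: Blend 3 78/225 = 34.7%, Formula K 3/14 = 21.4% → Blend 3
Sandy soil: Blend 3 7/10 = 70.0%, Formula K 216/337 = 64.1% → Blend 3
Blend 3 has the higher rate in all 3 groups.

Blend 3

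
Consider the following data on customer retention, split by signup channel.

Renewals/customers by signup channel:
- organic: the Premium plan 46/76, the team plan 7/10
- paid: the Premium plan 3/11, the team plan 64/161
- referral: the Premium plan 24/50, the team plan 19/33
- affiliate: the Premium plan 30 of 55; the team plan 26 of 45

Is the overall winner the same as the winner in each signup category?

No

Organic: the Premium plan 46/76 = 60.5%, the team plan 7/10 = 70.0% → the team plan
Paid: the Premium plan 3/11 = 27.3%, the team plan 64/161 = 39.8% → the team plan
Referral: the Premium plan 24/50 = 48.0%, the team plan 19/33 = 57.6% → the team plan
Affiliate: the Premium plan 30/55 = 54.5%, the team plan 26/45 = 57.8% → the team plan
Overall: the Premium plan 103/192 = 53.6%, the team plan 116/249 = 46.6% → the Premium plan
The team plan wins each signup group but the Premium plan wins overall — the comparison reverses. The team plan's customers skew toward paid, which has a lower base rate.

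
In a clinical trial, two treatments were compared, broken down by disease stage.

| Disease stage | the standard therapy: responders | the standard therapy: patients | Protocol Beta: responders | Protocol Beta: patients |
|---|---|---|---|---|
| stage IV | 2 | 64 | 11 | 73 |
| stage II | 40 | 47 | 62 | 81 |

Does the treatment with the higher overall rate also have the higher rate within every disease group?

No

Stage IV: the standard therapy 2/64 = 3.1%, Protocol Beta 11/73 = 15.1% → Protocol Beta
Stage II: the standard therapy 40/47 = 85.1%, Protocol Beta 62/81 = 76.5% → the standard therapy
Overall: the standard therapy 42/111 = 37.8%, Protocol Beta 73/154 = 47.4% → Protocol Beta
Neither sweeps: the standard therapy wins 1 of 2 groups, Protocol Beta wins 1. Protocol Beta wins overall but not every group — no Simpson reversal.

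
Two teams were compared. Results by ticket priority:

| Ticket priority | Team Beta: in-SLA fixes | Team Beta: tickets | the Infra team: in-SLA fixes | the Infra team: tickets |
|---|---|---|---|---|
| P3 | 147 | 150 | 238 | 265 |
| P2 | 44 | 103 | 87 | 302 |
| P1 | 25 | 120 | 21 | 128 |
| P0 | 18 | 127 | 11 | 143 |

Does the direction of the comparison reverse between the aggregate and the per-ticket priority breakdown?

P3: Team Beta 147/150 = 98.0%, the Infra team 238/265 = 89.8% → Team Beta
P2: Team Beta 44/103 = 42.7%, the Infra team 87/302 = 28.8% → Team Beta
P1: Team Beta 25/120 = 20.8%, the Infra team 21/128 = 16.4% → Team Beta
P0: Team Beta 18/127 = 14.2%, the Infra team 11/143 = 7.7% → Team Beta
Overall: Team Beta 234/500 = 46.8%, the Infra team 357/838 = 42.6% → Team Beta
Team Beta wins overall and in every ticket group — no reversal.

No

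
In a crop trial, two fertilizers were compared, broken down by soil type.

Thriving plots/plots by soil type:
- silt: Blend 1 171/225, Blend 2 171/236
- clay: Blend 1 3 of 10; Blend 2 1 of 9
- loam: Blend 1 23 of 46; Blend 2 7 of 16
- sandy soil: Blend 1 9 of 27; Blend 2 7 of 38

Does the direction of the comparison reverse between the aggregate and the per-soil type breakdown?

No

Silt: Blend 1 171/225 = 76.0%, Blend 2 171/236 = 72.5% → Blend 1
Clay: Blend 1 3/10 = 30.0%, Blend 2 1/9 = 11.1% → Blend 1
Loam: Blend 1 23/46 = 50.0%, Blend 2 7/16 = 43.8% → Blend 1
Sandy soil: Blend 1 9/27 = 33.3%, Blend 2 7/38 = 18.4% → Blend 1
Overall: Blend 1 206/308 = 66.9%, Blend 2 186/299 = 62.2% → Blend 1
Blend 1 wins overall and in every soil group — no reversal.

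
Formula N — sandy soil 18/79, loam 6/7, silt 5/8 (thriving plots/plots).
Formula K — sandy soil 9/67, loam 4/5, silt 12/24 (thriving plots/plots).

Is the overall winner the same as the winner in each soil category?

Yes

Sandy soil: Formula N 18/79 = 22.8%, Formula K 9/67 = 13.4% → Formula N
Loam: Formula N 6/7 = 85.7%, Formula K 4/5 = 80.0% → Formula N
Silt: Formula N 5/8 = 62.5%, Formula K 12/24 = 50.0% → Formula N
Overall: Formula N 29/94 = 30.9%, Formula K 25/96 = 26.0% → Formula N
Formula N wins overall and in every soil group — no reversal.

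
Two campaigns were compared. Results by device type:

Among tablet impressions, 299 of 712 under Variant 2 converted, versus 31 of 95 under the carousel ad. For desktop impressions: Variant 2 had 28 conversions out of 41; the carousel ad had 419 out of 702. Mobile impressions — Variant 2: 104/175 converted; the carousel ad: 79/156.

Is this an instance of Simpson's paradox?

Yes

Tablet: Variant 2 299/712 = 42.0%, the carousel ad 31/95 = 32.6% → Variant 2
Desktop: Variant 2 28/41 = 68.3%, the carousel ad 419/702 = 59.7% → Variant 2
Mobile: Variant 2 104/175 = 59.4%, the carousel ad 79/156 = 50.6% → Variant 2
Overall: Variant 2 431/928 = 46.4%, the carousel ad 529/953 = 55.5% → the carousel ad
Variant 2 wins each device group but the carousel ad wins overall — the comparison reverses. Variant 2's impressions skew toward tablet, which has a lower base rate.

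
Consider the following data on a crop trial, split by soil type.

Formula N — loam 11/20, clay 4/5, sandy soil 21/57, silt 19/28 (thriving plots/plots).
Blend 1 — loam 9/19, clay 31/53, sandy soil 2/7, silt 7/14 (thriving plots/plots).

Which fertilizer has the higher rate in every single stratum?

Formula N

Loam: Formula N 11/20 = 55.0%, Blend 1 9/19 = 47.4% → Formula N
Clay: Formula N 4/5 = 80.0%, Blend 1 31/53 = 58.5% → Formula N
Sandy soil: Formula N 21/57 = 36.8%, Blend 1 2/7 = 28.6% → Formula N
Silt: Formula N 19/28 = 67.9%, Blend 1 7/14 = 50.0% → Formula N
Formula N has the higher rate in all 4 groups.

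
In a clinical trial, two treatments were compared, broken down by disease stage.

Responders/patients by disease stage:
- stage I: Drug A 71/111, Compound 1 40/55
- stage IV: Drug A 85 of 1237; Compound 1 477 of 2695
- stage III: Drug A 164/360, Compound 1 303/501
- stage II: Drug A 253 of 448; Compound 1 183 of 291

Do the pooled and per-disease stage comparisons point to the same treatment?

Yes

Stage I: Drug A 71/111 = 64.0%, Compound 1 40/55 = 72.7% → Compound 1
Stage IV: Drug A 85/1237 = 6.9%, Compound 1 477/2695 = 17.7% → Compound 1
Stage III: Drug A 164/360 = 45.6%, Compound 1 303/501 = 60.5% → Compound 1
Stage II: Drug A 253/448 = 56.5%, Compound 1 183/291 = 62.9% → Compound 1
Overall: Drug A 573/2156 = 26.6%, Compound 1 1003/3542 = 28.3% → Compound 1
Compound 1 wins overall and in every disease group — no reversal.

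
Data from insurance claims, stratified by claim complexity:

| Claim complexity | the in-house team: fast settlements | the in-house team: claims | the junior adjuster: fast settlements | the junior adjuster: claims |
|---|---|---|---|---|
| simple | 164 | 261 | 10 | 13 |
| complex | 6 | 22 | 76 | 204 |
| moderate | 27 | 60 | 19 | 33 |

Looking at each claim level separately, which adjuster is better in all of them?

Simple: the in-house team 164/261 = 62.8%, the junior adjuster 10/13 = 76.9% → the junior adjuster
Complex: the in-house team 6/22 = 27.3%, the junior adjuster 76/204 = 37.3% → the junior adjuster
Moderate: the in-house team 27/60 = 45.0%, the junior adjuster 19/33 = 57.6% → the junior adjuster
The junior adjuster has the higher rate in all 3 groups.

the junior adjuster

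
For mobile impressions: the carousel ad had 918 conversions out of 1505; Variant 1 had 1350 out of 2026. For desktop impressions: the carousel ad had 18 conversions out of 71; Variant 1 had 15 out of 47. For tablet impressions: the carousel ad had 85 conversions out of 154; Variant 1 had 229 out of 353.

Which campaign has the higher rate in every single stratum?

Mobile: the carousel ad 918/1505 = 61.0%, Variant 1 1350/2026 = 66.6% → Variant 1
Desktop: the carousel ad 18/71 = 25.4%, Variant 1 15/47 = 31.9% → Variant 1
Tablet: the carousel ad 85/154 = 55.2%, Variant 1 229/353 = 64.9% → Variant 1
Variant 1 has the higher rate in all 3 groups.

Variant 1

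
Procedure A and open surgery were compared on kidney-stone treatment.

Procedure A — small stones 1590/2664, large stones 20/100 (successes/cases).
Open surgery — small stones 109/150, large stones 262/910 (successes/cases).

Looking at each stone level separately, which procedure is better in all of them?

open surgery

Small stones: Procedure A 1590/2664 = 59.7%, open surgery 109/150 = 72.7% → open surgery
Large stones: Procedure A 20/100 = 20.0%, open surgery 262/910 = 28.8% → open surgery
Open surgery has the higher rate in both groups.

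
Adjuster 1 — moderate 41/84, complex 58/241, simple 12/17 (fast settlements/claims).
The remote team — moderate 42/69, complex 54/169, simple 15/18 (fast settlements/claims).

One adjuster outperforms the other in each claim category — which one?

the remote team

Moderate: Adjuster 1 41/84 = 48.8%, the remote team 42/69 = 60.9% → the remote team
Complex: Adjuster 1 58/241 = 24.1%, the remote team 54/169 = 32.0% → the remote team
Simple: Adjuster 1 12/17 = 70.6%, the remote team 15/18 = 83.3% → the remote team
The remote team has the higher rate in all 3 groups.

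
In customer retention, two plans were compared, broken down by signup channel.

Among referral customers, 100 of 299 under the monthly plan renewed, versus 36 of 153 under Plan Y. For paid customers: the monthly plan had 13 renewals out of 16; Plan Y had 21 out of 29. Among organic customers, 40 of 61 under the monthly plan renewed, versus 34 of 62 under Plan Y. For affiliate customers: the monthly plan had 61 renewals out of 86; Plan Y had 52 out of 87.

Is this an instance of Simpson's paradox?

Referral: the monthly plan 100/299 = 33.4%, Plan Y 36/153 = 23.5% → the monthly plan
Paid: the monthly plan 13/16 = 81.2%, Plan Y 21/29 = 72.4% → the monthly plan
Organic: the monthly plan 40/61 = 65.6%, Plan Y 34/62 = 54.8% → the monthly plan
Affiliate: the monthly plan 61/86 = 70.9%, Plan Y 52/87 = 59.8% → the monthly plan
Overall: the monthly plan 214/462 = 46.3%, Plan Y 143/331 = 43.2% → the monthly plan
The monthly plan wins overall and in every signup group — no reversal.

No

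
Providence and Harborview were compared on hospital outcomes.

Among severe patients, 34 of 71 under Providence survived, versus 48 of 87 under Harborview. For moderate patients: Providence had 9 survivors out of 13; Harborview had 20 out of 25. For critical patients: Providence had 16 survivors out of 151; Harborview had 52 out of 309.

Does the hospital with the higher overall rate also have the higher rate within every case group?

Severe: Providence 34/71 = 47.9%, Harborview 48/87 = 55.2% → Harborview
Moderate: Providence 9/13 = 69.2%, Harborview 20/25 = 80.0% → Harborview
Critical: Providence 16/151 = 10.6%, Harborview 52/309 = 16.8% → Harborview
Overall: Providence 59/235 = 25.1%, Harborview 120/421 = 28.5% → Harborview
Harborview wins overall and in every case group — no reversal.

Yes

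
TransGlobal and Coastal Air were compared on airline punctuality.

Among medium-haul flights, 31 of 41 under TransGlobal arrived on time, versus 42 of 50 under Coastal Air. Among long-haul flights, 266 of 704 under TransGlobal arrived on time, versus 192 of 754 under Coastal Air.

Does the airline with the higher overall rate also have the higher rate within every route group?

Medium-haul: TransGlobal 31/41 = 75.6%, Coastal Air 42/50 = 84.0% → Coastal Air
Long-haul: TransGlobal 266/704 = 37.8%, Coastal Air 192/754 = 25.5% → TransGlobal
Overall: TransGlobal 297/745 = 39.9%, Coastal Air 234/804 = 29.1% → TransGlobal
Neither sweeps: TransGlobal wins 1 of 2 groups, Coastal Air wins 1. TransGlobal wins overall but not every group — no Simpson reversal.

No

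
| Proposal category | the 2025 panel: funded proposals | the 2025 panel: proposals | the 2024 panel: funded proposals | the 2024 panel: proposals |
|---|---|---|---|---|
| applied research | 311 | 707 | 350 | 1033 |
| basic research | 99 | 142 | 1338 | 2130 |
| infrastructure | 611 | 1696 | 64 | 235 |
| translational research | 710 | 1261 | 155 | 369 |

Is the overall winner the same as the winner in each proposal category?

Applied research: the 2025 panel 311/707 = 44.0%, the 2024 panel 350/1033 = 33.9% → the 2025 panel
Basic research: the 2025 panel 99/142 = 69.7%, the 2024 panel 1338/2130 = 62.8% → the 2025 panel
Infrastructure: the 2025 panel 611/1696 = 36.0%, the 2024 panel 64/235 = 27.2% → the 2025 panel
Translational research: the 2025 panel 710/1261 = 56.3%, the 2024 panel 155/369 = 42.0% → the 2025 panel
Overall: the 2025 panel 1731/3806 = 45.5%, the 2024 panel 1907/3767 = 50.6% → the 2024 panel
The 2025 panel wins each proposal group but the 2024 panel wins overall — the comparison reverses. The 2025 panel's proposals skew toward infrastructure, which has a lower base rate.

No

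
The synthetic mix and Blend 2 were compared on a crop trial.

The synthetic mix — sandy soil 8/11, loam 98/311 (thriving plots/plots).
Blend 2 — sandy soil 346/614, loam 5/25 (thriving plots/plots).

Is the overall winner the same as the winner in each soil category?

Sandy soil: the synthetic mix 8/11 = 72.7%, Blend 2 346/614 = 56.4% → the synthetic mix
Loam: the synthetic mix 98/311 = 31.5%, Blend 2 5/25 = 20.0% → the synthetic mix
Overall: the synthetic mix 106/322 = 32.9%, Blend 2 351/639 = 54.9% → Blend 2
The synthetic mix wins each soil group but Blend 2 wins overall — the comparison reverses. The synthetic mix's plots skew toward loam, which has a lower base rate.

No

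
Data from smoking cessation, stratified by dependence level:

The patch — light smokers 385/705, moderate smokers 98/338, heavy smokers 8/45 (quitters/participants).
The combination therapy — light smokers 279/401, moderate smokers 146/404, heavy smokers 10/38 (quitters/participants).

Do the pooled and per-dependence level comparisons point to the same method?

Light smokers: the patch 385/705 = 54.6%, the combination therapy 279/401 = 69.6% → the combination therapy
Moderate smokers: the patch 98/338 = 29.0%, the combination therapy 146/404 = 36.1% → the combination therapy
Heavy smokers: the patch 8/45 = 17.8%, the combination therapy 10/38 = 26.3% → the combination therapy
Overall: the patch 491/1088 = 45.1%, the combination therapy 435/843 = 51.6% → the combination therapy
The combination therapy wins overall and in every dependence group — no reversal.

Yes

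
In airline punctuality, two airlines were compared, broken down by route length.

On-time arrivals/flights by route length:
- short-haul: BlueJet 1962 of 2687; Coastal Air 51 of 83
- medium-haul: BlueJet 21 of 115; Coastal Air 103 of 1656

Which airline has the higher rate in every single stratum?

BlueJet

Short-haul: BlueJet 1962/2687 = 73.0%, Coastal Air 51/83 = 61.4% → BlueJet
Medium-haul: BlueJet 21/115 = 18.3%, Coastal Air 103/1656 = 6.2% → BlueJet
BlueJet has the higher rate in both groups.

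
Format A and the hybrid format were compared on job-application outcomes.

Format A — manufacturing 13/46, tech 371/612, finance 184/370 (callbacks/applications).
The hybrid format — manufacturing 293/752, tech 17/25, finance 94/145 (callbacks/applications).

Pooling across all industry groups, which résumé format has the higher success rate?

Format A

Manufacturing: Format A 13/46 = 28.3%, the hybrid format 293/752 = 39.0% → the hybrid format
Tech: Format A 371/612 = 60.6%, the hybrid format 17/25 = 68.0% → the hybrid format
Finance: Format A 184/370 = 49.7%, the hybrid format 94/145 = 64.8% → the hybrid format
Overall: Format A 568/1028 = 55.3%, the hybrid format 404/922 = 43.8% → Format A
(The hybrid format wins every industry group but Format A wins overall — the hybrid format's applications skew toward the low-rate manufacturing group.)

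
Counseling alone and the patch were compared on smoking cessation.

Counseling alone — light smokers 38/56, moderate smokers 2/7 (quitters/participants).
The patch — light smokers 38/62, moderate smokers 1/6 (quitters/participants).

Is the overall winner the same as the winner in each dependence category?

Yes

Light smokers: counseling alone 38/56 = 67.9%, the patch 38/62 = 61.3% → counseling alone
Moderate smokers: counseling alone 2/7 = 28.6%, the patch 1/6 = 16.7% → counseling alone
Overall: counseling alone 40/63 = 63.5%, the patch 39/68 = 57.4% → counseling alone
Counseling alone wins overall and in every dependence group — no reversal.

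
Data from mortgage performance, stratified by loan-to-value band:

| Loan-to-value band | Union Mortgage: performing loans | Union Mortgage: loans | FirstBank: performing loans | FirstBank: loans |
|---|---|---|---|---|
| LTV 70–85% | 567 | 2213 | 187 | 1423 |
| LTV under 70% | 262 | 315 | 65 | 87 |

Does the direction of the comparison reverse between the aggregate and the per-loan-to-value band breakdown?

No

LTV 70–85%: Union Mortgage 567/2213 = 25.6%, FirstBank 187/1423 = 13.1% → Union Mortgage
LTV under 70%: Union Mortgage 262/315 = 83.2%, FirstBank 65/87 = 74.7% → Union Mortgage
Overall: Union Mortgage 829/2528 = 32.8%, FirstBank 252/1510 = 16.7% → Union Mortgage
Union Mortgage wins overall and in every loan-to-value group — no reversal.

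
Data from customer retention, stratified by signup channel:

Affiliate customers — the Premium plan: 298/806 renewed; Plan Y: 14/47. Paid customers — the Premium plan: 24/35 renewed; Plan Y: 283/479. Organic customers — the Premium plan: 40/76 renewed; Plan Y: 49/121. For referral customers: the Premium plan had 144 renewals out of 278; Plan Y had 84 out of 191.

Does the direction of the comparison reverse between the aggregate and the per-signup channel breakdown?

Affiliate: the Premium plan 298/806 = 37.0%, Plan Y 14/47 = 29.8% → the Premium plan
Paid: the Premium plan 24/35 = 68.6%, Plan Y 283/479 = 59.1% → the Premium plan
Organic: the Premium plan 40/76 = 52.6%, Plan Y 49/121 = 40.5% → the Premium plan
Referral: the Premium plan 144/278 = 51.8%, Plan Y 84/191 = 44.0% → the Premium plan
Overall: the Premium plan 506/1195 = 42.3%, Plan Y 430/838 = 51.3% → Plan Y
The Premium plan wins each signup group but Plan Y wins overall — the comparison reverses. The Premium plan's customers skew toward affiliate, which has a lower base rate.

Yes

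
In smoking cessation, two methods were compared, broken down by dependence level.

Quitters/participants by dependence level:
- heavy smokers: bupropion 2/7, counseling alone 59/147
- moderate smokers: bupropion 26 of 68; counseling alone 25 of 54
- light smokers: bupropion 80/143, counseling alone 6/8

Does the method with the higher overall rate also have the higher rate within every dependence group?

Heavy smokers: bupropion 2/7 = 28.6%, counseling alone 59/147 = 40.1% → counseling alone
Moderate smokers: bupropion 26/68 = 38.2%, counseling alone 25/54 = 46.3% → counseling alone
Light smokers: bupropion 80/143 = 55.9%, counseling alone 6/8 = 75.0% → counseling alone
Overall: bupropion 108/218 = 49.5%, counseling alone 90/209 = 43.1% → bupropion
Counseling alone wins each dependence group but bupropion wins overall — the comparison reverses. Counseling alone's participants skew toward heavy smokers, which has a lower base rate.

No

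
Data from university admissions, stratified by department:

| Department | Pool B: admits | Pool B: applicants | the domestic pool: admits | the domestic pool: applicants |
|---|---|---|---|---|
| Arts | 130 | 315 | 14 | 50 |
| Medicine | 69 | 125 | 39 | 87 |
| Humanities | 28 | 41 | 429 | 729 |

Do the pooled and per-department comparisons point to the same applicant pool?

No

Arts: Pool B 130/315 = 41.3%, the domestic pool 14/50 = 28.0% → Pool B
Medicine: Pool B 69/125 = 55.2%, the domestic pool 39/87 = 44.8% → Pool B
Humanities: Pool B 28/41 = 68.3%, the domestic pool 429/729 = 58.8% → Pool B
Overall: Pool B 227/481 = 47.2%, the domestic pool 482/866 = 55.7% → the domestic pool
Pool B wins each department group but the domestic pool wins overall — the comparison reverses. Pool B's applicants skew toward Arts, which has a lower base rate.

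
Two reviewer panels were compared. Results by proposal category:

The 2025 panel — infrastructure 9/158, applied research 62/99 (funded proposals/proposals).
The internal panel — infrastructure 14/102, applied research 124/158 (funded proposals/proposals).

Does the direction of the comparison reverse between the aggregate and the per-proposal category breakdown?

Infrastructure: the 2025 panel 9/158 = 5.7%, the internal panel 14/102 = 13.7% → the internal panel
Applied research: the 2025 panel 62/99 = 62.6%, the internal panel 124/158 = 78.5% → the internal panel
Overall: the 2025 panel 71/257 = 27.6%, the internal panel 138/260 = 53.1% → the internal panel
The internal panel wins overall and in every proposal group — no reversal.

No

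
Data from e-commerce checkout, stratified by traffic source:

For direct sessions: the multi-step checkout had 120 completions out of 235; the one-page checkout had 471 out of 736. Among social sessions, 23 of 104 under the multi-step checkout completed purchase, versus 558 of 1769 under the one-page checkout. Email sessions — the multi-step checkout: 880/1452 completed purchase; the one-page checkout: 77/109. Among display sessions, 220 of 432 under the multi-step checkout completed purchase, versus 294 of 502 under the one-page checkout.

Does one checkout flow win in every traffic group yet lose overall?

Direct: the multi-step checkout 120/235 = 51.1%, the one-page checkout 471/736 = 64.0% → the one-page checkout
Social: the multi-step checkout 23/104 = 22.1%, the one-page checkout 558/1769 = 31.5% → the one-page checkout
Email: the multi-step checkout 880/1452 = 60.6%, the one-page checkout 77/109 = 70.6% → the one-page checkout
Display: the multi-step checkout 220/432 = 50.9%, the one-page checkout 294/502 = 58.6% → the one-page checkout
Overall: the multi-step checkout 1243/2223 = 55.9%, the one-page checkout 1400/3116 = 44.9% → the multi-step checkout
The one-page checkout wins each traffic group but the multi-step checkout wins overall — the comparison reverses. The one-page checkout's sessions skew toward social, which has a lower base rate.

Yes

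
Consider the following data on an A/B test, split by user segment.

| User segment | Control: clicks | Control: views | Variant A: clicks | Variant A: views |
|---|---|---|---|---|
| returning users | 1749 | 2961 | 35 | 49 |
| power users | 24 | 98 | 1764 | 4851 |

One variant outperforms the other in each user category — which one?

Variant A

Returning users: Control 1749/2961 = 59.1%, Variant A 35/49 = 71.4% → Variant A
Power users: Control 24/98 = 24.5%, Variant A 1764/4851 = 36.4% → Variant A
Variant A has the higher rate in both groups.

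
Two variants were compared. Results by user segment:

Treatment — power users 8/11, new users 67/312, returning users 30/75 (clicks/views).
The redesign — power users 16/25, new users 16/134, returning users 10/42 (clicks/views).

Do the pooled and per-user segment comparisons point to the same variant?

Power users: Treatment 8/11 = 72.7%, the redesign 16/25 = 64.0% → Treatment
New users: Treatment 67/312 = 21.5%, the redesign 16/134 = 11.9% → Treatment
Returning users: Treatment 30/75 = 40.0%, the redesign 10/42 = 23.8% → Treatment
Overall: Treatment 105/398 = 26.4%, the redesign 42/201 = 20.9% → Treatment
Treatment wins overall and in every user group — no reversal.

Yes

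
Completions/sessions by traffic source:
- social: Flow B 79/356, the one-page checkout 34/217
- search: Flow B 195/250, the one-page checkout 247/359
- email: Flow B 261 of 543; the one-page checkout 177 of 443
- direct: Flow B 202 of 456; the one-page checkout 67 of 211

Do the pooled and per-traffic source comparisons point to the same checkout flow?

Yes

Social: Flow B 79/356 = 22.2%, the one-page checkout 34/217 = 15.7% → Flow B
Search: Flow B 195/250 = 78.0%, the one-page checkout 247/359 = 68.8% → Flow B
Email: Flow B 261/543 = 48.1%, the one-page checkout 177/443 = 40.0% → Flow B
Direct: Flow B 202/456 = 44.3%, the one-page checkout 67/211 = 31.8% → Flow B
Overall: Flow B 737/1605 = 45.9%, the one-page checkout 525/1230 = 42.7% → Flow B
Flow B wins overall and in every traffic group — no reversal.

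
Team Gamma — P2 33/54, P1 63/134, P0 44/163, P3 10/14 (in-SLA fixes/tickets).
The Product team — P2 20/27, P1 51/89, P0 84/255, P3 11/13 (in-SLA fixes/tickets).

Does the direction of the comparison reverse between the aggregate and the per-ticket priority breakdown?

No

P2: Team Gamma 33/54 = 61.1%, the Product team 20/27 = 74.1% → the Product team
P1: Team Gamma 63/134 = 47.0%, the Product team 51/89 = 57.3% → the Product team
P0: Team Gamma 44/163 = 27.0%, the Product team 84/255 = 32.9% → the Product team
P3: Team Gamma 10/14 = 71.4%, the Product team 11/13 = 84.6% → the Product team
Overall: Team Gamma 150/365 = 41.1%, the Product team 166/384 = 43.2% → the Product team
The Product team wins overall and in every ticket group — no reversal.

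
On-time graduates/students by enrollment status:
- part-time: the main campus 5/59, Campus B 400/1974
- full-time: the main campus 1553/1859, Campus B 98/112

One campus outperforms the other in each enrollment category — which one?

Part-time: the main campus 5/59 = 8.5%, Campus B 400/1974 = 20.3% → Campus B
Full-time: the main campus 1553/1859 = 83.5%, Campus B 98/112 = 87.5% → Campus B
Campus B has the higher rate in both groups.

Campus B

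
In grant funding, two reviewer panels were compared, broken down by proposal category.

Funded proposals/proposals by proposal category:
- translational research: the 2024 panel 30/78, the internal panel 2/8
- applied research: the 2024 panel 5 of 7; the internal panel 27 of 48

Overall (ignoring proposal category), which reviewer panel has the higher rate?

the internal panel

Translational research: the 2024 panel 30/78 = 38.5%, the internal panel 2/8 = 25.0% → the 2024 panel
Applied research: the 2024 panel 5/7 = 71.4%, the internal panel 27/48 = 56.2% → the 2024 panel
Overall: the 2024 panel 35/85 = 41.2%, the internal panel 29/56 = 51.8% → the internal panel
(The 2024 panel wins every proposal group but the internal panel wins overall — the 2024 panel's proposals skew toward the low-rate translational research group.)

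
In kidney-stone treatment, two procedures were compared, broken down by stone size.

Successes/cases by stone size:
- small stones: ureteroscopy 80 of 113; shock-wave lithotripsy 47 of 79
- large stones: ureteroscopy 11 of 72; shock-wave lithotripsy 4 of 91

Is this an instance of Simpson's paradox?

No

Small stones: ureteroscopy 80/113 = 70.8%, shock-wave lithotripsy 47/79 = 59.5% → ureteroscopy
Large stones: ureteroscopy 11/72 = 15.3%, shock-wave lithotripsy 4/91 = 4.4% → ureteroscopy
Overall: ureteroscopy 91/185 = 49.2%, shock-wave lithotripsy 51/170 = 30.0% → ureteroscopy
Ureteroscopy wins overall and in every stone group — no reversal.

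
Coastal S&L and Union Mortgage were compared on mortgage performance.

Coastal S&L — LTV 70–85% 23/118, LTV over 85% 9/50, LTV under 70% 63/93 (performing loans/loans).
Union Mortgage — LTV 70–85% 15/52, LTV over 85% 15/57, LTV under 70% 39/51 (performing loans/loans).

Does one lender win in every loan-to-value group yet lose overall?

LTV 70–85%: Coastal S&L 23/118 = 19.5%, Union Mortgage 15/52 = 28.8% → Union Mortgage
LTV over 85%: Coastal S&L 9/50 = 18.0%, Union Mortgage 15/57 = 26.3% → Union Mortgage
LTV under 70%: Coastal S&L 63/93 = 67.7%, Union Mortgage 39/51 = 76.5% → Union Mortgage
Overall: Coastal S&L 95/261 = 36.4%, Union Mortgage 69/160 = 43.1% → Union Mortgage
Union Mortgage wins overall and in every loan-to-value group — no reversal.

No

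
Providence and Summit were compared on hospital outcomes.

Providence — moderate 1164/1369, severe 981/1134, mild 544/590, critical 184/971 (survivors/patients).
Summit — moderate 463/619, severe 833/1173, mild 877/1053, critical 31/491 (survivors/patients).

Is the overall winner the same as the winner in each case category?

Moderate: Providence 1164/1369 = 85.0%, Summit 463/619 = 74.8% → Providence
Severe: Providence 981/1134 = 86.5%, Summit 833/1173 = 71.0% → Providence
Mild: Providence 544/590 = 92.2%, Summit 877/1053 = 83.3% → Providence
Critical: Providence 184/971 = 18.9%, Summit 31/491 = 6.3% → Providence
Overall: Providence 2873/4064 = 70.7%, Summit 2204/3336 = 66.1% → Providence
Providence wins overall and in every case group — no reversal.

Yes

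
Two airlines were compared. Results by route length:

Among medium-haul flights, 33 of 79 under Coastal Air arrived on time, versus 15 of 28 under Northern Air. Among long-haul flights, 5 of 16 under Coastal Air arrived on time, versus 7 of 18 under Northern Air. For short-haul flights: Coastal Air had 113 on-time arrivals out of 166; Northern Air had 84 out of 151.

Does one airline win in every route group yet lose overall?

Medium-haul: Coastal Air 33/79 = 41.8%, Northern Air 15/28 = 53.6% → Northern Air
Long-haul: Coastal Air 5/16 = 31.2%, Northern Air 7/18 = 38.9% → Northern Air
Short-haul: Coastal Air 113/166 = 68.1%, Northern Air 84/151 = 55.6% → Coastal Air
Overall: Coastal Air 151/261 = 57.9%, Northern Air 106/197 = 53.8% → Coastal Air
Neither sweeps: Coastal Air wins 1 of 3 groups, Northern Air wins 2. Coastal Air wins overall but not every group — no Simpson reversal.

No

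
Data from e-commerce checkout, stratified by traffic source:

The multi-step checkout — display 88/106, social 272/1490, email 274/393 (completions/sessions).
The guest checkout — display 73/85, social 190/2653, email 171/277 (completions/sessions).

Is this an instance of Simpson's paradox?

Display: the multi-step checkout 88/106 = 83.0%, the guest checkout 73/85 = 85.9% → the guest checkout
Social: the multi-step checkout 272/1490 = 18.3%, the guest checkout 190/2653 = 7.2% → the multi-step checkout
Email: the multi-step checkout 274/393 = 69.7%, the guest checkout 171/277 = 61.7% → the multi-step checkout
Overall: the multi-step checkout 634/1989 = 31.9%, the guest checkout 434/3015 = 14.4% → the multi-step checkout
Neither sweeps: the multi-step checkout wins 2 of 3 groups, the guest checkout wins 1. The multi-step checkout wins overall but not every group — no Simpson reversal.

No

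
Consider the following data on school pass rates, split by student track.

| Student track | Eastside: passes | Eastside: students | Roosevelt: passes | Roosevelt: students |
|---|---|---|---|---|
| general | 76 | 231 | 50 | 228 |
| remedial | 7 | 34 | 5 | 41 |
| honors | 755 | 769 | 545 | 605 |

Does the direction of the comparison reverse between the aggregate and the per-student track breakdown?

No

General: Eastside 76/231 = 32.9%, Roosevelt 50/228 = 21.9% → Eastside
Remedial: Eastside 7/34 = 20.6%, Roosevelt 5/41 = 12.2% → Eastside
Honors: Eastside 755/769 = 98.2%, Roosevelt 545/605 = 90.1% → Eastside
Overall: Eastside 838/1034 = 81.0%, Roosevelt 600/874 = 68.6% → Eastside
Eastside wins overall and in every student group — no reversal.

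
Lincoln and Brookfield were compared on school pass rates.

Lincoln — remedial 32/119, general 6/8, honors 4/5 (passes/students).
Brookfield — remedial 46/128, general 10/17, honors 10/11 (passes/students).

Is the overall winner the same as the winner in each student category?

No

Remedial: Lincoln 32/119 = 26.9%, Brookfield 46/128 = 35.9% → Brookfield
General: Lincoln 6/8 = 75.0%, Brookfield 10/17 = 58.8% → Lincoln
Honors: Lincoln 4/5 = 80.0%, Brookfield 10/11 = 90.9% → Brookfield
Overall: Lincoln 42/132 = 31.8%, Brookfield 66/156 = 42.3% → Brookfield
Neither sweeps: Lincoln wins 1 of 3 groups, Brookfield wins 2. Brookfield wins overall but not every group — no Simpson reversal.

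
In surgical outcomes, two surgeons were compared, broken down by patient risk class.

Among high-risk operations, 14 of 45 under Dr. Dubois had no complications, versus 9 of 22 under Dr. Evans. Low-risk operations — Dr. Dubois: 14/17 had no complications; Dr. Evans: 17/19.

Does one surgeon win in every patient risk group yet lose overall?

High-risk: Dr. Dubois 14/45 = 31.1%, Dr. Evans 9/22 = 40.9% → Dr. Evans
Low-risk: Dr. Dubois 14/17 = 82.4%, Dr. Evans 17/19 = 89.5% → Dr. Evans
Overall: Dr. Dubois 28/62 = 45.2%, Dr. Evans 26/41 = 63.4% → Dr. Evans
Dr. Evans wins overall and in every patient risk group — no reversal.

No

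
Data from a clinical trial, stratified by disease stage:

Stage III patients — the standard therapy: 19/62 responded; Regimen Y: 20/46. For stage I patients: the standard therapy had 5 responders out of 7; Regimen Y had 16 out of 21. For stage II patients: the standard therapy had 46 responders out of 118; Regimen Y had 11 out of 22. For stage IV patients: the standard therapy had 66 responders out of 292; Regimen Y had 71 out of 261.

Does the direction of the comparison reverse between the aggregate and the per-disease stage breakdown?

No

Stage III: the standard therapy 19/62 = 30.6%, Regimen Y 20/46 = 43.5% → Regimen Y
Stage I: the standard therapy 5/7 = 71.4%, Regimen Y 16/21 = 76.2% → Regimen Y
Stage II: the standard therapy 46/118 = 39.0%, Regimen Y 11/22 = 50.0% → Regimen Y
Stage IV: the standard therapy 66/292 = 22.6%, Regimen Y 71/261 = 27.2% → Regimen Y
Overall: the standard therapy 136/479 = 28.4%, Regimen Y 118/350 = 33.7% → Regimen Y
Regimen Y wins overall and in every disease group — no reversal.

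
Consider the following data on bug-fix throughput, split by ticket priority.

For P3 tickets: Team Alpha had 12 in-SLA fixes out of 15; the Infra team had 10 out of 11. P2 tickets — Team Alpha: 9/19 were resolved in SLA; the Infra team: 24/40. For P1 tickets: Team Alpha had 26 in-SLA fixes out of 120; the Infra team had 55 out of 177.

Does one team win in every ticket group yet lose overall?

P3: Team Alpha 12/15 = 80.0%, the Infra team 10/11 = 90.9% → the Infra team
P2: Team Alpha 9/19 = 47.4%, the Infra team 24/40 = 60.0% → the Infra team
P1: Team Alpha 26/120 = 21.7%, the Infra team 55/177 = 31.1% → the Infra team
Overall: Team Alpha 47/154 = 30.5%, the Infra team 89/228 = 39.0% → the Infra team
The Infra team wins overall and in every ticket group — no reversal.

No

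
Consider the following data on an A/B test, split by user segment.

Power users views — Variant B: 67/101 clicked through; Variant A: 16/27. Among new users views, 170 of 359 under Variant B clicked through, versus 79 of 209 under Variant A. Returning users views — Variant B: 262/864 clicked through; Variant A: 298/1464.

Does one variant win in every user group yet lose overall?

No

Power users: Variant B 67/101 = 66.3%, Variant A 16/27 = 59.3% → Variant B
New users: Variant B 170/359 = 47.4%, Variant A 79/209 = 37.8% → Variant B
Returning users: Variant B 262/864 = 30.3%, Variant A 298/1464 = 20.4% → Variant B
Overall: Variant B 499/1324 = 37.7%, Variant A 393/1700 = 23.1% → Variant B
Variant B wins overall and in every user group — no reversal.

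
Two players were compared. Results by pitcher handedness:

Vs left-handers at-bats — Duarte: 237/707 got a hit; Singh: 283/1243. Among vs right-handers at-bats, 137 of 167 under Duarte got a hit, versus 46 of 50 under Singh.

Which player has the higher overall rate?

Vs left-handers: Duarte 237/707 = 33.5%, Singh 283/1243 = 22.8% → Duarte
Vs right-handers: Duarte 137/167 = 82.0%, Singh 46/50 = 92.0% → Singh
Overall: Duarte 374/874 = 42.8%, Singh 329/1293 = 25.4% → Duarte
(Neither sweeps every pitcher group, but Duarte has the higher pooled rate.)

Duarte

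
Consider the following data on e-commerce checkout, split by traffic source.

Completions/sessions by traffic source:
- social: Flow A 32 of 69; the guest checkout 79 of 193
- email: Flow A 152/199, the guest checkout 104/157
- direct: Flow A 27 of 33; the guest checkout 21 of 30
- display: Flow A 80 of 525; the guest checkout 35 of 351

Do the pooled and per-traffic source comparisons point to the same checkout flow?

Yes

Social: Flow A 32/69 = 46.4%, the guest checkout 79/193 = 40.9% → Flow A
Email: Flow A 152/199 = 76.4%, the guest checkout 104/157 = 66.2% → Flow A
Direct: Flow A 27/33 = 81.8%, the guest checkout 21/30 = 70.0% → Flow A
Display: Flow A 80/525 = 15.2%, the guest checkout 35/351 = 10.0% → Flow A
Overall: Flow A 291/826 = 35.2%, the guest checkout 239/731 = 32.7% → Flow A
Flow A wins overall and in every traffic group — no reversal.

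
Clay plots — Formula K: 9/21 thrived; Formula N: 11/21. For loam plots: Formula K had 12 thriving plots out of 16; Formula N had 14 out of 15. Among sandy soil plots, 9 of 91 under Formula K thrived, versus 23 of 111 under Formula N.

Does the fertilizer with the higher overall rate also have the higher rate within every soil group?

Yes

Clay: Formula K 9/21 = 42.9%, Formula N 11/21 = 52.4% → Formula N
Loam: Formula K 12/16 = 75.0%, Formula N 14/15 = 93.3% → Formula N
Sandy soil: Formula K 9/91 = 9.9%, Formula N 23/111 = 20.7% → Formula N
Overall: Formula K 30/128 = 23.4%, Formula N 48/147 = 32.7% → Formula N
Formula N wins overall and in every soil group — no reversal.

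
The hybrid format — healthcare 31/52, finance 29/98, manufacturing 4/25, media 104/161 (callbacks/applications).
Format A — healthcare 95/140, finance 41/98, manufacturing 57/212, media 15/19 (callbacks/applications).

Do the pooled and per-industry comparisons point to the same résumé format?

No

Healthcare: the hybrid format 31/52 = 59.6%, Format A 95/140 = 67.9% → Format A
Finance: the hybrid format 29/98 = 29.6%, Format A 41/98 = 41.8% → Format A
Manufacturing: the hybrid format 4/25 = 16.0%, Format A 57/212 = 26.9% → Format A
Media: the hybrid format 104/161 = 64.6%, Format A 15/19 = 78.9% → Format A
Overall: the hybrid format 168/336 = 50.0%, Format A 208/469 = 44.3% → the hybrid format
Format A wins each industry group but the hybrid format wins overall — the comparison reverses. Format A's applications skew toward manufacturing, which has a lower base rate.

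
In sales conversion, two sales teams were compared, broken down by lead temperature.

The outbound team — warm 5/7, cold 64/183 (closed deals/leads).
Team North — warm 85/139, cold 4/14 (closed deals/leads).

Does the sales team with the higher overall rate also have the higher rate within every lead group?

No

Warm: the outbound team 5/7 = 71.4%, Team North 85/139 = 61.2% → the outbound team
Cold: the outbound team 64/183 = 35.0%, Team North 4/14 = 28.6% → the outbound team
Overall: the outbound team 69/190 = 36.3%, Team North 89/153 = 58.2% → Team North
The outbound team wins each lead group but Team North wins overall — the comparison reverses. The outbound team's leads skew toward cold, which has a lower base rate.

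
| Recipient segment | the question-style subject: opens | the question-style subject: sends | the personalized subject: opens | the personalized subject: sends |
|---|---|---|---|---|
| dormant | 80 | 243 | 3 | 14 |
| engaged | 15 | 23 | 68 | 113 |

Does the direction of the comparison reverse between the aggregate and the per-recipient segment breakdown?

Yes

Dormant: the question-style subject 80/243 = 32.9%, the personalized subject 3/14 = 21.4% → the question-style subject
Engaged: the question-style subject 15/23 = 65.2%, the personalized subject 68/113 = 60.2% → the question-style subject
Overall: the question-style subject 95/266 = 35.7%, the personalized subject 71/127 = 55.9% → the personalized subject
The question-style subject wins each recipient group but the personalized subject wins overall — the comparison reverses. The question-style subject's sends skew toward dormant, which has a lower base rate.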